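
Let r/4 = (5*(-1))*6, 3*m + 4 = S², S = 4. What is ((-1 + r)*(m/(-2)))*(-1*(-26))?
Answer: 6292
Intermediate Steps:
m = 4 (m = -4/3 + (⅓)*4² = -4/3 + (⅓)*16 = -4/3 + 16/3 = 4)
r = -120 (r = 4*((5*(-1))*6) = 4*(-5*6) = 4*(-30) = -120)
((-1 + r)*(m/(-2)))*(-1*(-26)) = ((-1 - 120)*(4/(-2)))*(-1*(-26)) = -484*(-1)/2*26 = -121*(-2)*26 = 242*26 = 6292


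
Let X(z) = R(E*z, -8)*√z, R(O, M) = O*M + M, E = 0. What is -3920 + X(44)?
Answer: -3920 - 16*√11 ≈ -3973.1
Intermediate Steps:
R(O, M) = M + M*O (R(O, M) = M*O + M = M + M*O)
X(z) = -8*√z (X(z) = (-8*(1 + 0*z))*√z = (-8*(1 + 0))*√z = (-8*1)*√z = -8*√z)
-3920 + X(44) = -3920 - 16*√11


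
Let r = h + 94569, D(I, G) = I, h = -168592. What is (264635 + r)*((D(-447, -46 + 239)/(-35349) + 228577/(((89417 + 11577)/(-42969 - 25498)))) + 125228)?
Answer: -3372007855115426110/595006151 ≈ -5.6672e+9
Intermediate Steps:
r = -74023 (r = -168592 + 94569 = -74023)
(264635 + r)*((D(-447, -46 + 239)/(-35349) + 228577/(((89417 + 11577)/(-42969 - 25498)))) + 125228) = (264635 - 74023)*((-447/(-35349) + 228577/(((89417 + 11577)/(-42969 - 25498)))) + 125228) = 190612*((-447*(-1/35349) + 228577/((100994/(-68467)))) + 125228) = 190612*((149/11783 + 228577/((100994*(-1/68467)))) + 125228) = 190612*((149/11783 + 228577/(-100994/68467)) + 125228) = 190612*((149/11783 + 228577*(-68467/100994)) + 125228) = 190612*((149/11783 - 15649981459/100994) + 125228) = 190612*(-184403716483291/1190012302 + 125228) = 190612*(-35380855928435/1190012302) = -3372007855115426110/595006151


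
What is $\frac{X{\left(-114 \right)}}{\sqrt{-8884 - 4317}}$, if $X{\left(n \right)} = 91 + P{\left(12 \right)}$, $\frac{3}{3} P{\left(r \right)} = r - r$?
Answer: $- \frac{91 i \sqrt{13201}}{13201} \approx - 0.79202 i$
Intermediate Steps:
$P{\left(r \right)} = 0$ ($P{\left(r \right)} = r - r = 0$)
$X{\left(n \right)} = 91$ ($X{\left(n \right)} = 91 + 0 = 91$)
$\frac{X{\left(-114 \right)}}{\sqrt{-8884 - 4317}} = \frac{91}{\sqrt{-8884 - 4317}} = \frac{91}{\sqrt{-13201}} = \frac{91}{i \sqrt{13201}} = 91 \left(- \frac{i \sqrt{13201}}{13201}\right) = - \frac{91 i \sqrt{13201}}{13201}$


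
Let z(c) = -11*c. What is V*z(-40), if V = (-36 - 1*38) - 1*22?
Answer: -42240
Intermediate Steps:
V = -96 (V = (-36 - 38) - 22 = -74 - 22 = -96)
V*z(-40) = -(-1056)*(-40) = -96*440 = -42240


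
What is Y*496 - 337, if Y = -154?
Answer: -76721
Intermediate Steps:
Y*496 - 337 = -154*496 - 337 = -76384 - 337 = -76721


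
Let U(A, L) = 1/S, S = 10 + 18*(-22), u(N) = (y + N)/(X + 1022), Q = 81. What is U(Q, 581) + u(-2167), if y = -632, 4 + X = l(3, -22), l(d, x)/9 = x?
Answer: -540617/158260 ≈ -3.4160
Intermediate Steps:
l(d, x) = 9*x
X = -202 (X = -4 + 9*(-22) = -4 - 198 = -202)
u(N) = -158/205 + N/820 (u(N) = (-632 + N)/(-202 + 1022) = (-632 + N)/820 = (-632 + N)*(1/820) = -158/205 + N/820)
S = -386 (S = 10 - 396 = -386)
U(A, L) = -1/386 (U(A, L) = 1/(-386) = -1/386)
U(Q, 581) + u(-2167) = -1/386 + (-158/205 + (1/820)*(-2167)) = -1/386 + (-158/205 - 2167/820) = -1/386 - 2799/820 = -540617/158260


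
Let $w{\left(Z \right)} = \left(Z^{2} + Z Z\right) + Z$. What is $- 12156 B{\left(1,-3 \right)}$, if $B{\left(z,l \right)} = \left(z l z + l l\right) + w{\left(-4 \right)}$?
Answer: $-413304$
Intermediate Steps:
$w{\left(Z \right)} = Z + 2 Z^{2}$ ($w{\left(Z \right)} = \left(Z^{2} + Z^{2}\right) + Z = 2 Z^{2} + Z = Z + 2 Z^{2}$)
$B{\left(z,l \right)} = 28 + l^{2} + l z^{2}$ ($B{\left(z,l \right)} = \left(z l z + l l\right) - 4 \left(1 + 2 \left(-4\right)\right) = \left(l z z + l^{2}\right) - 4 \left(1 - 8\right) = \left(l z^{2} + l^{2}\right) - -28 = \left(l^{2} + l z^{2}\right) + 28 = 28 + l^{2} + l z^{2}$)
$- 12156 B{\left(1,-3 \right)} = - 12156 \left(28 + \left(-3\right)^{2} - 3 \cdot 1^{2}\right) = - 12156 \left(28 + 9 - 3\right) = \left(-12156\right) 34 = -413304$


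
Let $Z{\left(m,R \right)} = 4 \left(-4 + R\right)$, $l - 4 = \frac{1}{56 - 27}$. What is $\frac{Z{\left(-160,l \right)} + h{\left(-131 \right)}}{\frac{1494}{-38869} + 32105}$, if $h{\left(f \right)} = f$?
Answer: $- \frac{13409805}{3289885889} \approx -0.0040761$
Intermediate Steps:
$l = \frac{117}{29}$ ($l = 4 + \frac{1}{56 - 27} = 4 + \frac{1}{29} = \frac{117}{29} \approx 4.0345$)
$Z{\left(m,R \right)} = -16 + 4 R$
$\frac{Z{\left(-160,l \right)} + h{\left(-131 \right)}}{\frac{1494}{-38869} + 32105} = \frac{\left(-16 + 4 \cdot \frac{117}{29}\right) - 131}{\frac{1494}{-38869} + 32105} = \frac{\left(-16 + \frac{468}{29}\right) - 131}{1494 \left(- \frac{1}{38869}\right) + 32105} = \frac{\frac{4}{29} - 131}{- \frac{1494}{38869} + 32105} = - \frac{3795}{29 \cdot \frac{1247887751}{38869}} = \left(- \frac{3795}{29}\right) \frac{38869}{1247887751} = - \frac{13409805}{3289885889}$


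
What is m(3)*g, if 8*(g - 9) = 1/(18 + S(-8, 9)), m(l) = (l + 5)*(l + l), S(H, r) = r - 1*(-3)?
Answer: 2161/5 ≈ 432.20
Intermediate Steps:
S(H, r) = 3 + r (S(H, r) = r + 3 = 3 + r)
m(l) = 2*l*(5 + l) (m(l) = (5 + l)*(2*l) = 2*l*(5 + l))
g = 2161/240 (g = 9 + 1/(8*(18 + (3 + 9))) = 9 + 1/(8*(18 + 12)) = 9 + (1/8)/30 = 9 + (1/8)*(1/30) = 9 + 1/240 = 2161/240 ≈ 9.0042)
m(3)*g = (2*3*(5 + 3))*(2161/240) = (2*3*8)*(2161/240) = 48*(2161/240) = 2161/5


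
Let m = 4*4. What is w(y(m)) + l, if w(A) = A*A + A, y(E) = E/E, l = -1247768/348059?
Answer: -551650/348059 ≈ -1.5849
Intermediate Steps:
l = -1247768/348059 (l = -1247768*1/348059 = -1247768/348059 ≈ -3.5849)
m = 16
y(E) = 1
w(A) = A + A² (w(A) = A² + A = A + A²)
w(y(m)) + l = 1*(1 + 1) - 1247768/348059 = 1*2 - 1247768/348059 = 2 - 1247768/348059 = -551650/348059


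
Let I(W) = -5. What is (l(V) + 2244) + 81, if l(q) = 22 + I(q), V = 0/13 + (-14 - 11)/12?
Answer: 2342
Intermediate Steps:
V = -25/12 (V = 0*(1/13) - 25*1/12 = 0 - 25/12 = -25/12 ≈ -2.0833)
l(q) = 17 (l(q) = 22 - 5 = 17)
(l(V) + 2244) + 81 = (17 + 2244) + 81 = 2261 + 81 = 2342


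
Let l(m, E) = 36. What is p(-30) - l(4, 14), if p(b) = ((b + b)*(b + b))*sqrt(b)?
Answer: -36 + 3600*I*sqrt(30) ≈ -36.0 + 19718.0*I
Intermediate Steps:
p(b) = 4*b**(5/2) (p(b) = ((2*b)*(2*b))*sqrt(b) = (4*b**2)*sqrt(b) = 4*b**(5/2))
p(-30) - l(4, 14) = 4*(-30)**(5/2) - 1*36 = 4*(900*I*sqrt(30)) - 36 = 3600*I*sqrt(30) - 36 = -36 + 3600*I*sqrt(30)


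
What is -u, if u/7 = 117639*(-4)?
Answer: 3293892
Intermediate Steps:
u = -3293892 (u = 7*(117639*(-4)) = 7*(-470556) = -3293892)
-u = -1*(-3293892) = 3293892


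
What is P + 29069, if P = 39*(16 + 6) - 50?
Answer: 29877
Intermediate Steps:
P = 808 (P = 39*22 - 50 = 858 - 50 = 808)
P + 29069 = 808 + 29069 = 29877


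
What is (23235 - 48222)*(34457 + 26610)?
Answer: -1525881129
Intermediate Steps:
(23235 - 48222)*(34457 + 26610) = -24987*61067 = -1525881129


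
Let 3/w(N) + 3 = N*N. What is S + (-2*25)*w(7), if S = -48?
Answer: -1179/23 ≈ -51.261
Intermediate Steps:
w(N) = 3/(-3 + N²) (w(N) = 3/(-3 + N*N) = 3/(-3 + N²))
S + (-2*25)*w(7) = -48 + (-2*25)*(3/(-3 + 7²)) = -48 - 150/(-3 + 49) = -48 - 150/46 = -48 - 50*3/46 = -48 - 75/23 = -1179/23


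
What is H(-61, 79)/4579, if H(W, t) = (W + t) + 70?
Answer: 88/4579 ≈ 0.019218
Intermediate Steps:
H(W, t) = 70 + W + t
H(-61, 79)/4579 = (70 - 61 + 79)/4579 = 88*(1/4579) = 88/4579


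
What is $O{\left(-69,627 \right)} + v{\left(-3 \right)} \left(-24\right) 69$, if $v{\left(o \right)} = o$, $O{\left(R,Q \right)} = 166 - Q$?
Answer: $4507$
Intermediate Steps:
$O{\left(-69,627 \right)} + v{\left(-3 \right)} \left(-24\right) 69 = \left(166 - 627\right) + \left(-3\right) \left(-24\right) 69 = \left(166 - 627\right) + 72 \cdot 69 = -461 + 4968 = 4507$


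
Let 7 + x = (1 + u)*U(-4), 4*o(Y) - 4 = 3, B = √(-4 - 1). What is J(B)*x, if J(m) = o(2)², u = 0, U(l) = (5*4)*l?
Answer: -4263/16 ≈ -266.44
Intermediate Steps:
U(l) = 20*l
B = I*√5 (B = √(-5) = I*√5 ≈ 2.2361*I)
o(Y) = 7/4 (o(Y) = 1 + (¼)*3 = 1 + ¾ = 7/4)
J(m) = 49/16 (J(m) = (7/4)² = 49/16)
x = -87 (x = -7 + (1 + 0)*(20*(-4)) = -7 + 1*(-80) = -7 - 80 = -87)
J(B)*x = (49/16)*(-87) = -4263/16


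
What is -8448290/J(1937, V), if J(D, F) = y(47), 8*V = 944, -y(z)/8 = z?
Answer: 4224145/188 ≈ 22469.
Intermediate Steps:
y(z) = -8*z
V = 118 (V = (1/8)*944 = 118)
J(D, F) = -376 (J(D, F) = -8*47 = -376)
-8448290/J(1937, V) = -8448290/(-376) = -8448290*(-1/376) = 4224145/188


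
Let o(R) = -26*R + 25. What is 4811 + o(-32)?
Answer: 5668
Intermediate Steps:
o(R) = 25 - 26*R
4811 + o(-32) = 4811 + (25 - 26*(-32)) = 4811 + (25 + 832) = 4811 + 857 = 5668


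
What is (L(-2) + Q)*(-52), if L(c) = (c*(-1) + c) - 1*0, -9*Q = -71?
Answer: -3692/9 ≈ -410.22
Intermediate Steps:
Q = 71/9 (Q = -⅑*(-71) = 71/9 ≈ 7.8889)
L(c) = 0 (L(c) = (-c + c) + 0 = 0 + 0 = 0)
(L(-2) + Q)*(-52) = (0 + 71/9)*(-52) = (71/9)*(-52) = -3692/9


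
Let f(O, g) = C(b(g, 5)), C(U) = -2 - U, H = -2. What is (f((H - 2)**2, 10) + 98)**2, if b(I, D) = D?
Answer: 8281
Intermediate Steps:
f(O, g) = -7 (f(O, g) = -2 - 1*5 = -2 - 5 = -7)
(f((H - 2)**2, 10) + 98)**2 = (-7 + 98)**2 = 91**2 = 8281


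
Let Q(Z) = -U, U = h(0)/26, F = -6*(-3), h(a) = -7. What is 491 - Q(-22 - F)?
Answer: 12759/26 ≈ 490.73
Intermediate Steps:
F = 18
U = -7/26 ≈ -0.26923
Q(Z) = 7/26 (Q(Z) = -1*(-7/26) = 7/26)
491 - Q(-22 - F) = 491 - 1*7/26 = 491 - 7/26 = 12759/26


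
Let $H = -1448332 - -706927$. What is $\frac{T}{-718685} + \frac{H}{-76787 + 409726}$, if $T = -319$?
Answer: $- \frac{48430040444}{21752569565} \approx -2.2264$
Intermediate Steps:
$H = -741405$ ($H = -1448332 + 706927 = -741405$)
$\frac{T}{-718685} + \frac{H}{-76787 + 409726} = - \frac{319}{-718685} - \frac{741405}{-76787 + 409726} = \left(-319\right) \left(- \frac{1}{718685}\right) - \frac{741405}{332939} = \frac{29}{65335} - \frac{741405}{332939} = - \frac{48430040444}{21752569565}$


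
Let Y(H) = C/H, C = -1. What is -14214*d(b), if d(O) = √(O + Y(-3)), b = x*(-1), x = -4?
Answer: -4738*√39 ≈ -29589.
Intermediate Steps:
b = 4 (b = -4*(-1) = 4)
Y(H) = -1/H
d(O) = √(⅓ + O) (d(O) = √(O - 1/(-3)) = √(O - 1*(-⅓)) = √(O + ⅓) = √(⅓ + O))
-14214*d(b) = -4738*√(3 + 9*4) = -4738*√(3 + 36) = -4738*√39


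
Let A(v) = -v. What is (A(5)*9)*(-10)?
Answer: 450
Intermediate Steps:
(A(5)*9)*(-10) = (-1*5*9)*(-10) = -5*9*(-10) = -45*(-10) = 450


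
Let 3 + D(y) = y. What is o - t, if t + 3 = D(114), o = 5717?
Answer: 5609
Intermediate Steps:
D(y) = -3 + y
t = 108 (t = -3 + (-3 + 114) = -3 + 111 = 108)
o - t = 5717 - 1*108 = 5717 - 108 = 5609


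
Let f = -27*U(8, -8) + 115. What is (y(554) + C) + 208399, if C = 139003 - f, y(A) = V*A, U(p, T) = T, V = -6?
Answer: 343747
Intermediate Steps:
f = 331 (f = -27*(-8) + 115 = 216 + 115 = 331)
y(A) = -6*A
C = 138672 (C = 139003 - 1*331 = 139003 - 331 = 138672)
(y(554) + C) + 208399 = (-6*554 + 138672) + 208399 = (-3324 + 138672) + 208399 = 135348 + 208399 = 343747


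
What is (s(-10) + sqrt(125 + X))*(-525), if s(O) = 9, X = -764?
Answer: -4725 - 1575*I*sqrt(71) ≈ -4725.0 - 13271.0*I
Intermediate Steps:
(s(-10) + sqrt(125 + X))*(-525) = (9 + sqrt(125 - 764))*(-525) = (9 + sqrt(-639))*(-525) = (9 + 3*I*sqrt(71))*(-525) = -4725 - 1575*I*sqrt(71)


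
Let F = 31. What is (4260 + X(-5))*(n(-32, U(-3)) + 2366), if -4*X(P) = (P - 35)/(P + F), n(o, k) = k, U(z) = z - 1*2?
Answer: 130763985/13 ≈ 1.0059e+7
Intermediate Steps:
U(z) = -2 + z (U(z) = z - 2 = -2 + z)
X(P) = -(-35 + P)/(4*(31 + P)) (X(P) = -(P - 35)/(4*(P + 31)) = -(-35 + P)/(4*(31 + P)))
(4260 + X(-5))*(n(-32, U(-3)) + 2366) = (4260 + (35 - 1*(-5))/(4*(31 - 5)))*((-2 - 3) + 2366) = (4260 + (¼)*(35 + 5)/26)*(-5 + 2366) = (4260 + (¼)*(1/26)*40)*2361 = (4260 + 5/13)*2361 = (55385/13)*2361 = 130763985/13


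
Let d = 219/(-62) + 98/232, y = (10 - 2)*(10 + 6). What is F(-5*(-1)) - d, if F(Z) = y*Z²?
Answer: 11518383/3596 ≈ 3203.1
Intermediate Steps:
y = 128 (y = 8*16 = 128)
F(Z) = 128*Z²
d = -11183/3596 (d = 219*(-1/62) + 98*(1/232) = -219/62 + 49/116 = -11183/3596 ≈ -3.1098)
F(-5*(-1)) - d = 128*(-5*(-1))² - 1*(-11183/3596) = 128*5² + 11183/3596 = 128*25 + 11183/3596 = 3200 + 11183/3596 = 11518383/3596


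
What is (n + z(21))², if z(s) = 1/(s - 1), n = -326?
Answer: 42497361/400 ≈ 1.0624e+5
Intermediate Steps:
z(s) = 1/(-1 + s)
(n + z(21))² = (-326 + 1/(-1 + 21))² = (-326 + 1/20)² = (-6519/20)² = 42497361/400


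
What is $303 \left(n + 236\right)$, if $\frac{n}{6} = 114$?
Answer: $278760$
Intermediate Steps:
$n = 684$ ($n = 6 \cdot 114 = 684$)
$303 \left(n + 236\right) = 303 \left(684 + 236\right) = 303 \cdot 920 = 278760$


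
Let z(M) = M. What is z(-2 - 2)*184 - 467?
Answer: -1203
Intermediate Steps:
z(-2 - 2)*184 - 467 = (-2 - 2)*184 - 467 = -4*184 - 467 = -736 - 467 = -1203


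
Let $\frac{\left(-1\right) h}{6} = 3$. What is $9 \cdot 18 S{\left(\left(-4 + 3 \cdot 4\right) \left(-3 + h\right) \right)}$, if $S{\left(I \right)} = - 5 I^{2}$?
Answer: $-22861440$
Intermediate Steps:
$h = -18$ ($h = \left(-6\right) 3 = -18$)
$9 \cdot 18 S{\left(\left(-4 + 3 \cdot 4\right) \left(-3 + h\right) \right)} = 9 \cdot 18 \left(- 5 \left(\left(-4 + 3 \cdot 4\right) \left(-3 - 18\right)\right)^{2}\right) = 162 \left(- 5 \left(\left(-4 + 12\right) \left(-21\right)\right)^{2}\right) = 162 \left(- 5 \left(8 \left(-21\right)\right)^{2}\right) = 162 \left(- 5 \left(-168\right)^{2}\right) = 162 \left(\left(-5\right) 28224\right) = 162 \left(-141120\right) = -22861440$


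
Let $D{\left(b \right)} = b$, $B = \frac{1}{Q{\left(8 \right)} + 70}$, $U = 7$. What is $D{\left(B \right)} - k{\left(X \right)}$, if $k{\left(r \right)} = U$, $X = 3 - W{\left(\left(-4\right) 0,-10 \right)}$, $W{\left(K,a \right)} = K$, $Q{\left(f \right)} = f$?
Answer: $- \frac{545}{78} \approx -6.9872$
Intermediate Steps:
$B = \frac{1}{78}$ ($B = \frac{1}{8 + 70} = \frac{1}{78} \approx 0.012821$)
$X = 3$ ($X = 3 - \left(-4\right) 0 = 3 - 0 = 3 + 0 = 3$)
$k{\left(r \right)} = 7$
$D{\left(B \right)} - k{\left(X \right)} = \frac{1}{78} - 7 = - \frac{545}{78}$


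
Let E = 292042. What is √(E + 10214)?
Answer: 12*√2099 ≈ 549.78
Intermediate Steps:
√(E + 10214) = √(292042 + 10214) = √302256 = 12*√2099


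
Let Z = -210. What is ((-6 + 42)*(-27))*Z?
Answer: 204120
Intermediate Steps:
((-6 + 42)*(-27))*Z = ((-6 + 42)*(-27))*(-210) = (36*(-27))*(-210) = -972*(-210) = 204120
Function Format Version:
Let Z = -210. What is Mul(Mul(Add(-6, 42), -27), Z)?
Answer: 204120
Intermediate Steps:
Mul(Mul(Add(-6, 42), -27), Z) = Mul(Mul(Add(-6, 42), -27), -210) = Mul(Mul(36, -27), -210) = Mul(-972, -210) = 204120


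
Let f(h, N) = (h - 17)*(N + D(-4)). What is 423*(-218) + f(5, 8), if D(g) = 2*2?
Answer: -92358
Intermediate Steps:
D(g) = 4
f(h, N) = (-17 + h)*(4 + N) (f(h, N) = (h - 17)*(N + 4) = (-17 + h)*(4 + N))
423*(-218) + f(5, 8) = 423*(-218) + (-68 - 17*8 + 4*5 + 8*5) = -92214 + (-68 - 136 + 20 + 40) = -92214 - 144 = -92358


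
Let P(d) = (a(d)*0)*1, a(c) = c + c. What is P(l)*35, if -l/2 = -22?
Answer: 0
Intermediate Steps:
a(c) = 2*c
l = 44 (l = -2*(-22) = 44)
P(d) = 0 (P(d) = ((2*d)*0)*1 = 0*1 = 0)
P(l)*35 = 0*35 = 0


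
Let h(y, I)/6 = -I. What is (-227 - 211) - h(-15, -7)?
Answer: -480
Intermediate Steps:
h(y, I) = -6*I (h(y, I) = 6*(-I) = -6*I)
(-227 - 211) - h(-15, -7) = (-227 - 211) - (-6)*(-7) = -438 - 1*42 = -438 - 42 = -480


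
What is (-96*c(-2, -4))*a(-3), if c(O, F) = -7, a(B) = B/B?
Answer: 672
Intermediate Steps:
a(B) = 1
(-96*c(-2, -4))*a(-3) = -96*(-7)*1 = 672*1 = 672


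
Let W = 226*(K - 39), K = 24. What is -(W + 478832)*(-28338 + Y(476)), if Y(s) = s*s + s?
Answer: -94476981588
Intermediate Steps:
Y(s) = s + s² (Y(s) = s² + s = s + s²)
W = -3390 (W = 226*(24 - 39) = 226*(-15) = -3390)
-(W + 478832)*(-28338 + Y(476)) = -(-3390 + 478832)*(-28338 + 476*(1 + 476)) = -475442*(-28338 + 476*477) = -475442*(-28338 + 227052) = -475442*198714 = -1*94476981588 = -94476981588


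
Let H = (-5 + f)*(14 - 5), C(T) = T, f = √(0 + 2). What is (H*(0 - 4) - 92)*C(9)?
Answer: 792 - 324*√2 ≈ 333.79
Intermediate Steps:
f = √2 ≈ 1.4142
H = -45 + 9*√2 (H = (-5 + √2)*(14 - 5) = (-5 + √2)*9 = -45 + 9*√2 ≈ -32.272)
(H*(0 - 4) - 92)*C(9) = ((-45 + 9*√2)*(0 - 4) - 92)*9 = ((-45 + 9*√2)*(-4) - 92)*9 = ((180 - 36*√2) - 92)*9 = (88 - 36*√2)*9 = 792 - 324*√2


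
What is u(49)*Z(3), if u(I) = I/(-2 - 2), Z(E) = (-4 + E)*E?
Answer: 147/4 ≈ 36.750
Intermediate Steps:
Z(E) = E*(-4 + E)
u(I) = -I/4 (u(I) = I/(-4) = -I/4)
u(49)*Z(3) = (-1/4*49)*(3*(-4 + 3)) = -147*(-1)/4 = -49/4*(-3) = 147/4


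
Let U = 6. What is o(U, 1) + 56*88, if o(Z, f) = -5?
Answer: 4923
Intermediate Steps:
o(U, 1) + 56*88 = -5 + 56*88 = -5 + 4928 = 4923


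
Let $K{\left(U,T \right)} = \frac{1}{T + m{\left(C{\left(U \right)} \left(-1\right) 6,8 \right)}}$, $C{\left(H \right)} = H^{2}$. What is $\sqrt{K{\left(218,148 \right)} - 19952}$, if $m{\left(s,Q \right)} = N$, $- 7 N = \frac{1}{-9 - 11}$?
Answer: $\frac{2 i \sqrt{2141646161673}}{20721} \approx 141.25 i$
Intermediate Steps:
$N = \frac{1}{140}$ ($N = - \frac{1}{7 \left(-9 - 11\right)} = - \frac{1}{7 \left(-20\right)} = \left(- \frac{1}{7}\right) \left(- \frac{1}{20}\right) = \frac{1}{140} \approx 0.0071429$)
$m{\left(s,Q \right)} = \frac{1}{140}$
$K{\left(U,T \right)} = \frac{1}{\frac{1}{140} + T}$ ($K{\left(U,T \right)} = \frac{1}{T + \frac{1}{140}} = \frac{1}{\frac{1}{140} + T}$)
$\sqrt{K{\left(218,148 \right)} - 19952} = \sqrt{\frac{140}{1 + 140 \cdot 148} - 19952} = \sqrt{\frac{140}{1 + 20720} - 19952} = \sqrt{\frac{140}{20721} - 19952} = \sqrt{- \frac{413425252}{20721}} = \frac{2 i \sqrt{2141646161673}}{20721}$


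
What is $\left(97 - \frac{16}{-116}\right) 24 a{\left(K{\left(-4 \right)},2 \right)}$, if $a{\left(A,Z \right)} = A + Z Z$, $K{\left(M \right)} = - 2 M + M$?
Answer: $\frac{540864}{29} \approx 18650.0$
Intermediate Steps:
$K{\left(M \right)} = - M$
$a{\left(A,Z \right)} = A + Z^{2}$
$\left(97 - \frac{16}{-116}\right) 24 a{\left(K{\left(-4 \right)},2 \right)} = \left(97 - \frac{16}{-116}\right) 24 \left(\left(-1\right) \left(-4\right) + 2^{2}\right) = \left(97 - - \frac{4}{29}\right) 24 \left(4 + 4\right) = \left(97 + \frac{4}{29}\right) 24 \cdot 8 = \frac{2817}{29} \cdot 192 = \frac{540864}{29}$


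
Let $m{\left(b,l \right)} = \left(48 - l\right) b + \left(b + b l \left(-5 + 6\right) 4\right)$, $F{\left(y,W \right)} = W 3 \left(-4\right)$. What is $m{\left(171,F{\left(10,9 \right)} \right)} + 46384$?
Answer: $-641$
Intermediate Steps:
$F{\left(y,W \right)} = - 12 W$ ($F{\left(y,W \right)} = 3 W \left(-4\right) = - 12 W$)
$m{\left(b,l \right)} = b + b \left(48 - l\right) + 4 b l$ ($m{\left(b,l \right)} = b \left(48 - l\right) + \left(b + b l 1 \cdot 4\right) = b \left(48 - l\right) + \left(b + b l 4\right) = b \left(48 - l\right) + \left(b + 4 b l\right) = b + b \left(48 - l\right) + 4 b l$)
$m{\left(171,F{\left(10,9 \right)} \right)} + 46384 = 171 \left(49 + 3 \left(\left(-12\right) 9\right)\right) + 46384 = 171 \left(49 + 3 \left(-108\right)\right) + 46384 = 171 \left(49 - 324\right) + 46384 = 171 \left(-275\right) + 46384 = -47025 + 46384 = -641$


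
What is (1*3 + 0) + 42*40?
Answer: 1683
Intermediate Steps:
(1*3 + 0) + 42*40 = (3 + 0) + 1680 = 3 + 1680 = 1683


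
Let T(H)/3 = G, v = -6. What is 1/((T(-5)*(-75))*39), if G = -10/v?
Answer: -1/14625 ≈ -6.8376e-5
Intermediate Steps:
G = 5/3 (G = -10/(-6) = -10*(-⅙) = 5/3 ≈ 1.6667)
T(H) = 5 (T(H) = 3*(5/3) = 5)
1/((T(-5)*(-75))*39) = 1/((5*(-75))*39) = 1/(-375*39) = 1/(-14625) = -1/14625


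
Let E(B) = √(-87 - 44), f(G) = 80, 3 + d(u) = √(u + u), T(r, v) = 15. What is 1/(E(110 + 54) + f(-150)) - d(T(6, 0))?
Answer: 19673/6531 - √30 - I*√131/6531 ≈ -2.465 - 0.0017525*I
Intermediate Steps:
d(u) = -3 + √2*√u (d(u) = -3 + √(u + u) = -3 + √(2*u) = -3 + √2*√u)
E(B) = I*√131 (E(B) = √(-131) = I*√131)
1/(E(110 + 54) + f(-150)) - d(T(6, 0)) = 1/(I*√131 + 80) - (-3 + √2*√15) = 1/(80 + I*√131) - (-3 + √30) = 1/(80 + I*√131) + (3 - √30) = 3 + 1/(80 + I*√131) - √30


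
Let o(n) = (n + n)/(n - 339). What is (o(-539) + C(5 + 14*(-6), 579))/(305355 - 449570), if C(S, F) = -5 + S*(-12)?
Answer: -414516/63310385 ≈ -0.0065474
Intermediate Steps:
C(S, F) = -5 - 12*S
o(n) = 2*n/(-339 + n) (o(n) = (2*n)/(-339 + n) = 2*n/(-339 + n))
(o(-539) + C(5 + 14*(-6), 579))/(305355 - 449570) = (2*(-539)/(-339 - 539) + (-5 - 12*(5 + 14*(-6))))/(305355 - 449570) = (2*(-539)/(-878) + (-5 - 12*(5 - 84)))/(-144215) = (2*(-539)*(-1/878) + (-5 - 12*(-79)))*(-1/144215) = (539/439 + (-5 + 948))*(-1/144215) = (539/439 + 943)*(-1/144215) = (414516/439)*(-1/144215) = -414516/63310385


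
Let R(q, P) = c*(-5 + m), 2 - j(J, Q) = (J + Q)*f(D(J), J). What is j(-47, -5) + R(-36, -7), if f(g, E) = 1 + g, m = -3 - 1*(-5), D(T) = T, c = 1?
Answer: -2393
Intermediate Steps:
m = 2 (m = -3 + 5 = 2)
j(J, Q) = 2 - (1 + J)*(J + Q) (j(J, Q) = 2 - (J + Q)*(1 + J) = 2 - (1 + J)*(J + Q))
R(q, P) = -3 (R(q, P) = 1*(-5 + 2) = 1*(-3) = -3)
j(-47, -5) + R(-36, -7) = (2 - 1*(-47)*(1 - 47) - 1*(-5)*(1 - 47)) - 3 = (2 - 1*(-47)*(-46) - 1*(-5)*(-46)) - 3 = (2 - 2162 - 230) - 3 = -2390 - 3 = -2393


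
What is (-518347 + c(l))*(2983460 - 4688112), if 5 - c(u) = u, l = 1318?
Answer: 885839458320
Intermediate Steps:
c(u) = 5 - u
(-518347 + c(l))*(2983460 - 4688112) = (-518347 + (5 - 1*1318))*(2983460 - 4688112) = (-518347 + (5 - 1318))*(-1704652) = (-518347 - 1313)*(-1704652) = -519660*(-1704652) = 885839458320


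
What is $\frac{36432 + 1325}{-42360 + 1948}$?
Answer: $- \frac{37757}{40412} \approx -0.9343$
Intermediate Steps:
$\frac{36432 + 1325}{-42360 + 1948} = \frac{37757}{-40412} = 37757 \left(- \frac{1}{40412}\right) = - \frac{37757}{40412}$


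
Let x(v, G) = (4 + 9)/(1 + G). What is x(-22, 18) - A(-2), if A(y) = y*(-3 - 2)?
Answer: -177/19 ≈ -9.3158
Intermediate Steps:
A(y) = -5*y (A(y) = y*(-5) = -5*y)
x(v, G) = 13/(1 + G)
x(-22, 18) - A(-2) = 13/(1 + 18) - (-5)*(-2) = 13/19 - 1*10 = 13*(1/19) - 10 = 13/19 - 10 = -177/19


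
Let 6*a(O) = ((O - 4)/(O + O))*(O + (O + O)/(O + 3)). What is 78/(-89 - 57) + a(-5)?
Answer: -39/73 ≈ -0.53425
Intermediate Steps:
a(O) = (-4 + O)*(O + 2*O/(3 + O))/(12*O) (a(O) = (((O - 4)/(O + O))*(O + (O + O)/(O + 3)))/6 = (((-4 + O)/((2*O)))*(O + (2*O)/(3 + O)))/6 = (((-4 + O)*(1/(2*O)))*(O + 2*O/(3 + O)))/6 = (((-4 + O)/(2*O))*(O + 2*O/(3 + O)))/6 = ((-4 + O)*(O + 2*O/(3 + O))/(2*O))/6 = (-4 + O)*(O + 2*O/(3 + O))/(12*O))
78/(-89 - 57) + a(-5) = 78/(-89 - 57) + (-20 - 5 + (-5)**2)/(12*(3 - 5)) = 78/(-146) + (1/12)*(-20 - 5 + 25)/(-2) = 78*(-1/146) + (1/12)*(-1/2)*0 = -39/73 + 0 = -39/73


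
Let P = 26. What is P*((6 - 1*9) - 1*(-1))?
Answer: -52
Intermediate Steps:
P*((6 - 1*9) - 1*(-1)) = 26*((6 - 1*9) - 1*(-1)) = 26*((6 - 9) + 1) = 26*(-3 + 1) = 26*(-2) = -52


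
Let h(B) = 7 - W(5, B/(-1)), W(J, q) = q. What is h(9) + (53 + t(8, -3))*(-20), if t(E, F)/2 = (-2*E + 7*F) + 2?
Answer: 356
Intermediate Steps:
t(E, F) = 4 - 4*E + 14*F (t(E, F) = 2*((-2*E + 7*F) + 2) = 2*(2 - 2*E + 7*F) = 4 - 4*E + 14*F)
h(B) = 7 + B (h(B) = 7 - B/(-1) = 7 - B*(-1) = 7 - (-1)*B = 7 + B)
h(9) + (53 + t(8, -3))*(-20) = (7 + 9) + (53 + (4 - 4*8 + 14*(-3)))*(-20) = 16 + (53 + (4 - 32 - 42))*(-20) = 16 + (53 - 70)*(-20) = 16 - 17*(-20) = 16 + 340 = 356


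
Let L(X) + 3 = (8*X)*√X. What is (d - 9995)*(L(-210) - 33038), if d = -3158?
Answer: 434588273 + 22097040*I*√210 ≈ 4.3459e+8 + 3.2022e+8*I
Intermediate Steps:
L(X) = -3 + 8*X^(3/2) (L(X) = -3 + (8*X)*√X = -3 + 8*X^(3/2))
(d - 9995)*(L(-210) - 33038) = (-3158 - 9995)*((-3 + 8*(-210)^(3/2)) - 33038) = -13153*((-3 + 8*(-210*I*√210)) - 33038) = -13153*((-3 - 1680*I*√210) - 33038) = -13153*(-33041 - 1680*I*√210) = 434588273 + 22097040*I*√210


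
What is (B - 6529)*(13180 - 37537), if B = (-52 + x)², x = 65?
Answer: 154910520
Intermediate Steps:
B = 169 (B = (-52 + 65)² = 13² = 169)
(B - 6529)*(13180 - 37537) = (169 - 6529)*(13180 - 37537) = -6360*(-24357) = 154910520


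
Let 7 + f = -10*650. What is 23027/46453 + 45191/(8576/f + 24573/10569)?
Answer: 48124249029571106/1072394865817 ≈ 44876.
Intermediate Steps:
f = -6507 (f = -7 - 10*650 = -7 - 6500 = -6507)
23027/46453 + 45191/(8576/f + 24573/10569) = 23027/46453 + 45191/(8576/(-6507) + 24573/10569) = 23027*(1/46453) + 45191/(8576*(-1/6507) + 24573*(1/10569)) = 23027/46453 + 45191/(-8576/6507 + 8191/3523) = 23027/46453 + 45191/(23085589/22924161) = 23027/46453 + 45191*(22924161/23085589) = 23027/46453 + 1035965759751/23085589 = 48124249029571106/1072394865817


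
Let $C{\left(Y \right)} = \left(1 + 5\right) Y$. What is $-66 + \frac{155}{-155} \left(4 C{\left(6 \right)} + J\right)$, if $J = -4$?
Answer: $-206$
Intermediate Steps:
$C{\left(Y \right)} = 6 Y$
$-66 + \frac{155}{-155} \left(4 C{\left(6 \right)} + J\right) = -66 + \frac{155}{-155} \left(4 \cdot 6 \cdot 6 - 4\right) = -66 + 155 \left(- \frac{1}{155}\right) \left(4 \cdot 36 - 4\right) = -66 - \left(144 - 4\right) = -66 - 140 = -206$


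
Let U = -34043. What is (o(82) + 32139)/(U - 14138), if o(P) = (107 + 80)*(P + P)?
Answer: -62807/48181 ≈ -1.3036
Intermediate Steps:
o(P) = 374*P (o(P) = 187*(2*P) = 374*P)
(o(82) + 32139)/(U - 14138) = (374*82 + 32139)/(-34043 - 14138) = (30668 + 32139)/(-48181) = 62807*(-1/48181) = -62807/48181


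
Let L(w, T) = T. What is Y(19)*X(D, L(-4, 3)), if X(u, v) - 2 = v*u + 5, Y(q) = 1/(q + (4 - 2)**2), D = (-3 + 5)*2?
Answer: 19/23 ≈ 0.82609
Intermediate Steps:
D = 4 (D = 2*2 = 4)
Y(q) = 1/(4 + q) (Y(q) = 1/(q + 2**2) = 1/(q + 4) = 1/(4 + q))
X(u, v) = 7 + u*v (X(u, v) = 2 + (v*u + 5) = 2 + (u*v + 5) = 2 + (5 + u*v) = 7 + u*v)
Y(19)*X(D, L(-4, 3)) = (7 + 4*3)/(4 + 19) = (7 + 12)/23 = (1/23)*19 = 19/23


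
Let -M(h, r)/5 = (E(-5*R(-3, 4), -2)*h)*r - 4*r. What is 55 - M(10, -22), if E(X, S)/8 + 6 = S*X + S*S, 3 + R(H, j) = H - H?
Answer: 282095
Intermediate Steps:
R(H, j) = -3 (R(H, j) = -3 + (H - H) = -3 + 0 = -3)
E(X, S) = -48 + 8*S**2 + 8*S*X (E(X, S) = -48 + 8*(S*X + S*S) = -48 + 8*(S*X + S**2) = -48 + 8*(S**2 + S*X) = -48 + (8*S**2 + 8*S*X) = -48 + 8*S**2 + 8*S*X)
M(h, r) = 20*r + 1280*h*r (M(h, r) = -5*(((-48 + 8*(-2)**2 + 8*(-2)*(-5*(-3)))*h)*r - 4*r) = -5*(((-48 + 8*4 + 8*(-2)*15)*h)*r - 4*r) = -5*(((-48 + 32 - 240)*h)*r - 4*r) = -5*((-256*h)*r - 4*r) = -5*(-256*h*r - 4*r) = -5*(-4*r - 256*h*r) = 20*r + 1280*h*r)
55 - M(10, -22) = 55 - 20*(-22)*(1 + 64*10) = 55 - 20*(-22)*(1 + 640) = 55 - 20*(-22)*641 = 55 - 1*(-282040) = 55 + 282040 = 282095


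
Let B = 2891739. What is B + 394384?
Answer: 3286123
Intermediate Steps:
B + 394384 = 2891739 + 394384 = 3286123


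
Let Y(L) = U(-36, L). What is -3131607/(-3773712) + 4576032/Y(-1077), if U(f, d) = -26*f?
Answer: 79960916921/16352752 ≈ 4889.8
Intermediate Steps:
Y(L) = 936 (Y(L) = -26*(-36) = 936)
-3131607/(-3773712) + 4576032/Y(-1077) = -3131607/(-3773712) + 4576032/936 = -3131607*(-1/3773712) + 4576032*(1/936) = 1043869/1257904 + 63556/13 = 79960916921/16352752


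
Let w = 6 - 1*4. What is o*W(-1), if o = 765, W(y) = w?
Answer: 1530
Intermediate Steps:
w = 2 (w = 6 - 4 = 2)
W(y) = 2
o*W(-1) = 765*2 = 1530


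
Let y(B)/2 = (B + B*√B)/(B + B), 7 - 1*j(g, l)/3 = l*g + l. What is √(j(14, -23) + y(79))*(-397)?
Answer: -397*√(1057 + √79) ≈ -12961.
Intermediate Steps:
j(g, l) = 21 - 3*l - 3*g*l (j(g, l) = 21 - 3*(l*g + l) = 21 - 3*(g*l + l) = 21 - 3*(l + g*l) = 21 + (-3*l - 3*g*l) = 21 - 3*l - 3*g*l)
y(B) = (B + B^(3/2))/B (y(B) = 2*((B + B*√B)/(B + B)) = 2*((B + B^(3/2))/((2*B))) = 2*((B + B^(3/2))*(1/(2*B))) = 2*((B + B^(3/2))/(2*B)) = (B + B^(3/2))/B)
√(j(14, -23) + y(79))*(-397) = √((21 - 3*(-23) - 3*14*(-23)) + (1 + √79))*(-397) = √((21 + 69 + 966) + (1 + √79))*(-397) = √(1056 + (1 + √79))*(-397) = √(1057 + √79)*(-397) = -397*√(1057 + √79)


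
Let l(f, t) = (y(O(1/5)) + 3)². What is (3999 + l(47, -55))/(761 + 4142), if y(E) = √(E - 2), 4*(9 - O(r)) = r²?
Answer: 401499/490300 + 3*√699/24515 ≈ 0.82212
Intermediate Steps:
O(r) = 9 - r²/4
y(E) = √(-2 + E)
l(f, t) = (3 + √699/10)² (l(f, t) = (√(-2 + (9 - (1/5)²/4)) + 3)² = (√(-2 + (9 - (⅕)²/4)) + 3)² = (√(-2 + (9 - ¼*1/25)) + 3)² = (√(-2 + (9 - 1/100)) + 3)² = (√(-2 + 899/100) + 3)² = (√(699/100) + 3)² = (√699/10 + 3)² = (3 + √699/10)²)
(3999 + l(47, -55))/(761 + 4142) = (3999 + (30 + √699)²/100)/(761 + 4142) = (3999 + (30 + √699)²/100)/4903 = (3999 + (30 + √699)²/100)*(1/4903) = 3999/4903 + (30 + √699)²/490300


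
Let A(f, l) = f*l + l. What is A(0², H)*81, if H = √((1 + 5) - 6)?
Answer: 0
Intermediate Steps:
H = 0 (H = √(6 - 6) = √0 = 0)
A(f, l) = l + f*l
A(0², H)*81 = (0*(1 + 0²))*81 = (0*(1 + 0))*81 = (0*1)*81 = 0*81 = 0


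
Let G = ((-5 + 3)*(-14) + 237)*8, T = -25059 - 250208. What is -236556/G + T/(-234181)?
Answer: -13703338649/124115930 ≈ -110.41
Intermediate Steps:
T = -275267
G = 2120 (G = (-2*(-14) + 237)*8 = (28 + 237)*8 = 265*8 = 2120)
-236556/G + T/(-234181) = -236556/2120 - 275267/(-234181) = -236556*1/2120 - 275267*(-1/234181) = -59139/530 + 275267/234181 = -13703338649/124115930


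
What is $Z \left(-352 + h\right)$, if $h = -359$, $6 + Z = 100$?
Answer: $-66834$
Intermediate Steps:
$Z = 94$ ($Z = -6 + 100 = 94$)
$Z \left(-352 + h\right) = 94 \left(-352 - 359\right) = 94 \left(-711\right) = -66834$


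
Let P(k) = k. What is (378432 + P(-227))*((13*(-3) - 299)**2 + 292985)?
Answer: 154016043945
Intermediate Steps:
(378432 + P(-227))*((13*(-3) - 299)**2 + 292985) = (378432 - 227)*((13*(-3) - 299)**2 + 292985) = 378205*((-39 - 299)**2 + 292985) = 378205*((-338)**2 + 292985) = 378205*(114244 + 292985) = 378205*407229 = 154016043945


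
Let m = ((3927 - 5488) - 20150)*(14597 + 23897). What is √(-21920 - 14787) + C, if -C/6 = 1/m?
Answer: 1/139290539 + I*√36707 ≈ 7.1792e-9 + 191.59*I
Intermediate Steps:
m = -835743234 (m = (-1561 - 20150)*38494 = -21711*38494 = -835743234)
C = 1/139290539 (C = -6/(-835743234) = -6*(-1/835743234) = 1/139290539 ≈ 7.1792e-9)
√(-21920 - 14787) + C = √(-21920 - 14787) + 1/139290539 = √(-36707) + 1/139290539 = I*√36707 + 1/139290539 = 1/139290539 + I*√36707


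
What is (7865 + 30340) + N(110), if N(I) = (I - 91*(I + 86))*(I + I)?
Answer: -3861515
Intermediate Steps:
N(I) = 2*I*(-7826 - 90*I) (N(I) = (I - 91*(86 + I))*(2*I) = (I + (-7826 - 91*I))*(2*I) = (-7826 - 90*I)*(2*I) = 2*I*(-7826 - 90*I))
(7865 + 30340) + N(110) = (7865 + 30340) - 4*110*(3913 + 45*110) = 38205 - 4*110*(3913 + 4950) = 38205 - 4*110*8863 = 38205 - 3899720 = -3861515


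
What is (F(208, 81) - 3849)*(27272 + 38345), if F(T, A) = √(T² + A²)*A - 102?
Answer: -259252767 + 26574885*√1993 ≈ 9.2713e+8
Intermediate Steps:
F(T, A) = -102 + A*√(A² + T²) (F(T, A) = √(A² + T²)*A - 102 = A*√(A² + T²) - 102 = -102 + A*√(A² + T²))
(F(208, 81) - 3849)*(27272 + 38345) = ((-102 + 81*√(81² + 208²)) - 3849)*(27272 + 38345) = ((-102 + 81*√(6561 + 43264)) - 3849)*65617 = ((-102 + 81*√49825) - 3849)*65617 = ((-102 + 81*(5*√1993)) - 3849)*65617 = ((-102 + 405*√1993) - 3849)*65617 = (-3951 + 405*√1993)*65617 = -259252767 + 26574885*√1993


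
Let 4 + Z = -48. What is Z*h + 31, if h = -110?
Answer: 5751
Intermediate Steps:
Z = -52 (Z = -4 - 48 = -52)
Z*h + 31 = -52*(-110) + 31 = 5720 + 31 = 5751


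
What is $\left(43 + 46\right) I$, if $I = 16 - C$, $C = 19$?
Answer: $-267$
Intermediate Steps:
$I = -3$ ($I = 16 - 19 = -3$)
$\left(43 + 46\right) I = \left(43 + 46\right) \left(-3\right) = 89 \left(-3\right) = -267$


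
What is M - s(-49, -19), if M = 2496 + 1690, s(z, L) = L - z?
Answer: 4156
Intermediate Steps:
M = 4186
M - s(-49, -19) = 4186 - (-19 - 1*(-49)) = 4186 - (-19 + 49) = 4186 - 1*30 = 4186 - 30 = 4156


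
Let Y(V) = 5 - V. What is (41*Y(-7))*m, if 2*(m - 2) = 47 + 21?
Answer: 17712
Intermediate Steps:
m = 36 (m = 2 + (47 + 21)/2 = 2 + (½)*68 = 2 + 34 = 36)
(41*Y(-7))*m = (41*(5 - 1*(-7)))*36 = (41*(5 + 7))*36 = (41*12)*36 = 492*36 = 17712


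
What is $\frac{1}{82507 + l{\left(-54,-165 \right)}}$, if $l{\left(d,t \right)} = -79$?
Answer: $\frac{1}{82428} \approx 1.2132 \cdot 10^{-5}$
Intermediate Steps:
$\frac{1}{82507 + l{\left(-54,-165 \right)}} = \frac{1}{82507 - 79} = \frac{1}{82428}$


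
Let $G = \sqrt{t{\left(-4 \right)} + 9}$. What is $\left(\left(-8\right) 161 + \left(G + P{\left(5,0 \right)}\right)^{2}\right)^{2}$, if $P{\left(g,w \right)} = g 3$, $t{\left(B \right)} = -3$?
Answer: $1122649 - 63420 \sqrt{6} \approx 9.673 \cdot 10^{5}$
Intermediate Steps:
$P{\left(g,w \right)} = 3 g$
$G = \sqrt{6}$ ($G = \sqrt{-3 + 9} = \sqrt{6} \approx 2.4495$)
$\left(\left(-8\right) 161 + \left(G + P{\left(5,0 \right)}\right)^{2}\right)^{2} = \left(\left(-8\right) 161 + \left(\sqrt{6} + 3 \cdot 5\right)^{2}\right)^{2} = \left(-1288 + \left(\sqrt{6} + 15\right)^{2}\right)^{2} = \left(-1288 + \left(15 + \sqrt{6}\right)^{2}\right)^{2}$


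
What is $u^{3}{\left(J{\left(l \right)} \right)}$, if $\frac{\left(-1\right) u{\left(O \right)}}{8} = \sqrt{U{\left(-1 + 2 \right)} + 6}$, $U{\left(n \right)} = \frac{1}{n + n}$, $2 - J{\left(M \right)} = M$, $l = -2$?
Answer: $- 1664 \sqrt{26} \approx -8484.8$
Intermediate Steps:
$J{\left(M \right)} = 2 - M$
$U{\left(n \right)} = \frac{1}{2 n}$
$u{\left(O \right)} = - 4 \sqrt{26}$ ($u{\left(O \right)} = - 8 \sqrt{\frac{1}{2 \left(-1 + 2\right)} + 6} = - 8 \sqrt{\frac{1}{2 \cdot 1} + 6} = - 8 \sqrt{\frac{1}{2} \cdot 1 + 6} = - 8 \sqrt{\frac{1}{2} + 6} = - 8 \sqrt{\frac{13}{2}} = - 8 \frac{\sqrt{26}}{2} = - 4 \sqrt{26}$)
$u^{3}{\left(J{\left(l \right)} \right)} = \left(- 4 \sqrt{26}\right)^{3} = - 1664 \sqrt{26}$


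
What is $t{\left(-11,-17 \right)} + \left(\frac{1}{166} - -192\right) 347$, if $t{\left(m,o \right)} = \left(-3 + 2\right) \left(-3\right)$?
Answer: $\frac{11060429}{166} \approx 66629.0$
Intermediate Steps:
$t{\left(m,o \right)} = 3$ ($t{\left(m,o \right)} = \left(-1\right) \left(-3\right) = 3$)
$t{\left(-11,-17 \right)} + \left(\frac{1}{166} - -192\right) 347 = 3 + \left(\frac{1}{166} - -192\right) 347 = 3 + \left(\frac{1}{166} + 192\right) 347 = 3 + \frac{31873}{166} \cdot 347 = 3 + \frac{11059931}{166} = \frac{11060429}{166}$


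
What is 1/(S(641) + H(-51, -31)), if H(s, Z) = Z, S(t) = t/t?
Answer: -1/30 ≈ -0.033333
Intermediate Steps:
S(t) = 1
1/(S(641) + H(-51, -31)) = 1/(1 - 31) = 1/(-30) = -1/30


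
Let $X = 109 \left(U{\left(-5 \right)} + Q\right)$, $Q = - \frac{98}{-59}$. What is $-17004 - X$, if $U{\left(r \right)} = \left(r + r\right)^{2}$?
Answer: $- \frac{1657018}{59} \approx -28085.0$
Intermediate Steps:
$Q = \frac{98}{59}$ ($Q = \left(-98\right) \left(- \frac{1}{59}\right) = \frac{98}{59} \approx 1.661$)
$U{\left(r \right)} = 4 r^{2}$ ($U{\left(r \right)} = \left(2 r\right)^{2} = 4 r^{2}$)
$X = \frac{653782}{59}$ ($X = 109 \left(4 \left(-5\right)^{2} + \frac{98}{59}\right) = 109 \left(4 \cdot 25 + \frac{98}{59}\right) = 109 \left(100 + \frac{98}{59}\right) = 109 \cdot \frac{5998}{59} = \frac{653782}{59} \approx 11081.0$)
$-17004 - X = -17004 - \frac{653782}{59} = - \frac{1657018}{59}$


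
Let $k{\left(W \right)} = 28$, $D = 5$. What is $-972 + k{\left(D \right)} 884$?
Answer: $23780$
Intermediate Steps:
$-972 + k{\left(D \right)} 884 = -972 + 28 \cdot 884 = -972 + 24752 = 23780$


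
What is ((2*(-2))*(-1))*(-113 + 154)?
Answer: 164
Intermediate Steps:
((2*(-2))*(-1))*(-113 + 154) = -4*(-1)*41 = 4*41 = 164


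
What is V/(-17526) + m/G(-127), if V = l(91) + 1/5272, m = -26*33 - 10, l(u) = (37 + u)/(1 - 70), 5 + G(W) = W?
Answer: 461161208569/70129377648 ≈ 6.5759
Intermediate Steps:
G(W) = -5 + W
l(u) = -37/69 - u/69 (l(u) = (37 + u)/(-69) = (37 + u)*(-1/69) = -37/69 - u/69)
m = -868 (m = -858 - 10 = -868)
V = -674747/363768 (V = (-37/69 - 1/69*91) + 1/5272 = (-37/69 - 91/69) + 1/5272 = -128/69 + 1/5272 = -674747/363768 ≈ -1.8549)
V/(-17526) + m/G(-127) = -674747/363768/(-17526) - 868/(-5 - 127) = -674747/363768*(-1/17526) - 868/(-132) = 674747/6375397968 - 868*(-1/132) = 674747/6375397968 + 217/33 = 461161208569/70129377648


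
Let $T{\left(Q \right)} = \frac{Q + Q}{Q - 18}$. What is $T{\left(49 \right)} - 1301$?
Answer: $- \frac{40233}{31} \approx -1297.8$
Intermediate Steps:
$T{\left(Q \right)} = \frac{2 Q}{-18 + Q}$
$T{\left(49 \right)} - 1301 = 2 \cdot 49 \frac{1}{-18 + 49} - 1301 = 2 \cdot 49 \cdot \frac{1}{31} - 1301 = \frac{98}{31} - 1301 = - \frac{40233}{31}$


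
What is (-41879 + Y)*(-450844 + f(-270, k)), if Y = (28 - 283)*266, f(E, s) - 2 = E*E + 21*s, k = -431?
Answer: 42456615037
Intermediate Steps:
f(E, s) = 2 + E² + 21*s (f(E, s) = 2 + (E*E + 21*s) = 2 + (E² + 21*s) = 2 + E² + 21*s)
Y = -67830 (Y = -255*266 = -67830)
(-41879 + Y)*(-450844 + f(-270, k)) = (-41879 - 67830)*(-450844 + (2 + (-270)² + 21*(-431))) = -109709*(-450844 + (2 + 72900 - 9051)) = -109709*(-450844 + 63851) = -109709*(-386993) = 42456615037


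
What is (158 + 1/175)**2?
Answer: 764577801/30625 ≈ 24966.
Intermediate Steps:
(158 + 1/175)**2 = (27651/175)**2 = 764577801/30625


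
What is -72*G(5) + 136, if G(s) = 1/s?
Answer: 608/5 ≈ 121.60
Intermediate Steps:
-72*G(5) + 136 = -72/5 + 136 = 608/5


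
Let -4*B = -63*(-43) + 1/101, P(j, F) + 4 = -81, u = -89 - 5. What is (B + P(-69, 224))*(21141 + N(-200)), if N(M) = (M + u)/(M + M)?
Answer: -26042389173/1616 ≈ -1.6115e+7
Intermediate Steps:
u = -94
P(j, F) = -85 (P(j, F) = -4 - 81 = -85)
B = -136805/202 (B = -(-63*(-43) + 1/101)/4 = -(2709 + 1/101)/4 = -¼*273610/101 = -136805/202 ≈ -677.25)
N(M) = (-94 + M)/(2*M) (N(M) = (M - 94)/(M + M) = (-94 + M)/((2*M)) = (-94 + M)*(1/(2*M)) = (-94 + M)/(2*M))
(B + P(-69, 224))*(21141 + N(-200)) = (-136805/202 - 85)*(21141 + (½)*(-94 - 200)/(-200)) = -153975*(21141 + (½)*(-1/200)*(-294))/202 = -153975*(21141 + 147/200)/202 = -153975/202*4228347/200 = -26042389173/1616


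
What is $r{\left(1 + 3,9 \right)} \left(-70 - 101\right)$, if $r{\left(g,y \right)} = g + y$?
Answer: $-2223$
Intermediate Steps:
$r{\left(1 + 3,9 \right)} \left(-70 - 101\right) = \left(\left(1 + 3\right) + 9\right) \left(-70 - 101\right) = \left(4 + 9\right) \left(-171\right) = 13 \left(-171\right) = -2223$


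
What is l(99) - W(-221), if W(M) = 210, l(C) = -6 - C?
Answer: -315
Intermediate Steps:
l(99) - W(-221) = (-6 - 1*99) - 1*210 = (-6 - 99) - 210 = -105 - 210 = -315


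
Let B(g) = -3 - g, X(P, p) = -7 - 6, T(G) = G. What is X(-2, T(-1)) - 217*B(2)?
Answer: 1072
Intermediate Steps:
X(P, p) = -13
X(-2, T(-1)) - 217*B(2) = -13 - 217*(-3 - 1*2) = -13 - 217*(-3 - 2) = -13 - 217*(-5) = -13 + 1085 = 1072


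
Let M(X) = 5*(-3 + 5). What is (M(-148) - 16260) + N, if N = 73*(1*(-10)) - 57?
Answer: -17037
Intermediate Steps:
M(X) = 10 (M(X) = 5*2 = 10)
N = -787 (N = 73*(-10) - 57 = -730 - 57 = -787)
(M(-148) - 16260) + N = (10 - 16260) - 787 = -16250 - 787 = -17037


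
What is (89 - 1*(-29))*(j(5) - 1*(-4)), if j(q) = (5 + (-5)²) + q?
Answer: 4602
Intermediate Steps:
j(q) = 30 + q (j(q) = (5 + 25) + q = 30 + q)
(89 - 1*(-29))*(j(5) - 1*(-4)) = (89 - 1*(-29))*((30 + 5) - 1*(-4)) = (89 + 29)*(35 + 4) = 118*39 = 4602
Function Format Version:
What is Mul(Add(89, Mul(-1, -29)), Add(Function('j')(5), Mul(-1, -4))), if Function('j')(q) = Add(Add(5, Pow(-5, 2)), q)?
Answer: 4602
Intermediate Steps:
Function('j')(q) = Add(30, q) (Function('j')(q) = Add(Add(5, 25), q) = Add(30, q))
Mul(Add(89, Mul(-1, -29)), Add(Function('j')(5), Mul(-1, -4))) = Mul(Add(89, Mul(-1, -29)), Add(Add(30, 5), Mul(-1, -4))) = Mul(Add(89, 29), Add(35, 4)) = Mul(118, 39) = 4602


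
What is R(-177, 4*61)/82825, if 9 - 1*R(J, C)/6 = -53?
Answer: 372/82825 ≈ 0.0044914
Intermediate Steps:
R(J, C) = 372 (R(J, C) = 54 - 6*(-53) = 54 + 318 = 372)
R(-177, 4*61)/82825 = 372/82825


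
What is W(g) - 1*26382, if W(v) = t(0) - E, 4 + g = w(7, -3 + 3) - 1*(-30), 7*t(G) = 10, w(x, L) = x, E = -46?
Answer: -184342/7 ≈ -26335.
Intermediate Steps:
t(G) = 10/7 (t(G) = (1/7)*10 = 10/7)
g = 33 (g = -4 + (7 - 1*(-30)) = -4 + (7 + 30) = -4 + 37 = 33)
W(v) = 332/7 (W(v) = 10/7 - 1*(-46) = 10/7 + 46 = 332/7)
W(g) - 1*26382 = 332/7 - 1*26382 = 332/7 - 26382 = -184342/7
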